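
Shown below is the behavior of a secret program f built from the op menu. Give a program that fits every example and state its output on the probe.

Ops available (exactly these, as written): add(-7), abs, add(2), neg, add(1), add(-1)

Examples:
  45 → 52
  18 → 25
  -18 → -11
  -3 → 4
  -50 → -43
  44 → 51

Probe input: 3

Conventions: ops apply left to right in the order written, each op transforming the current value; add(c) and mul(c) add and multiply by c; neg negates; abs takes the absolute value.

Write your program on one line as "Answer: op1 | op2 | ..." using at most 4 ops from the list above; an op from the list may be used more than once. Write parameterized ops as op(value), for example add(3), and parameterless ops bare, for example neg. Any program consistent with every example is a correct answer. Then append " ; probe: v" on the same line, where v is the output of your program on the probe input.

neg | add(-7) | neg ; probe: 10

Check, running the answer program on each example:
  45 -> -45 -> -52 -> 52
  18 -> -18 -> -25 -> 25
  -18 -> 18 -> 11 -> -11
  -3 -> 3 -> -4 -> 4
  -50 -> 50 -> 43 -> -43
  44 -> -44 -> -51 -> 51
  probe: 3 -> -3 -> -10 -> 10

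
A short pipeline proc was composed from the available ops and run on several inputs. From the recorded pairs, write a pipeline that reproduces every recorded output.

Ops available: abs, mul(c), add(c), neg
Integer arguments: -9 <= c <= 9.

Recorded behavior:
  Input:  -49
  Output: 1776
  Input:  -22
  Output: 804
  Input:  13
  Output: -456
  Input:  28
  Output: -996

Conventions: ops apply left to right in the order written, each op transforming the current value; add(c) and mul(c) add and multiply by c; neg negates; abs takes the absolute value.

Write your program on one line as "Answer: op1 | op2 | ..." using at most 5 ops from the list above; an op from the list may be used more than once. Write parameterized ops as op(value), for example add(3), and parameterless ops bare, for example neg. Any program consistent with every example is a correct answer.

mul(-9) | add(6) | mul(-1) | add(3) | mul(-4)

Check, running the answer program on each example:
  -49 -> 441 -> 447 -> -447 -> -444 -> 1776
  -22 -> 198 -> 204 -> -204 -> -201 -> 804
  13 -> -117 -> -111 -> 111 -> 114 -> -456
  28 -> -252 -> -246 -> 246 -> 249 -> -996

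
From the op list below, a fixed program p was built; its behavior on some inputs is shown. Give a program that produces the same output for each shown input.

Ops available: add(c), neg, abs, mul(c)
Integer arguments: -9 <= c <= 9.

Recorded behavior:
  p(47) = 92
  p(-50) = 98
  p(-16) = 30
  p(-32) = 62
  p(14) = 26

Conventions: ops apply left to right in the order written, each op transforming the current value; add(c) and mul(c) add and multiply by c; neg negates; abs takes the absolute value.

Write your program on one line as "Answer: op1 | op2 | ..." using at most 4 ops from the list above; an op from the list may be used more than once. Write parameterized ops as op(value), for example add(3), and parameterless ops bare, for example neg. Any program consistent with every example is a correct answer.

mul(2) | abs | add(-2)

Check, running the answer program on each example:
  47 -> 94 -> 94 -> 92
  -50 -> -100 -> 100 -> 98
  -16 -> -32 -> 32 -> 30
  -32 -> -64 -> 64 -> 62
  14 -> 28 -> 28 -> 26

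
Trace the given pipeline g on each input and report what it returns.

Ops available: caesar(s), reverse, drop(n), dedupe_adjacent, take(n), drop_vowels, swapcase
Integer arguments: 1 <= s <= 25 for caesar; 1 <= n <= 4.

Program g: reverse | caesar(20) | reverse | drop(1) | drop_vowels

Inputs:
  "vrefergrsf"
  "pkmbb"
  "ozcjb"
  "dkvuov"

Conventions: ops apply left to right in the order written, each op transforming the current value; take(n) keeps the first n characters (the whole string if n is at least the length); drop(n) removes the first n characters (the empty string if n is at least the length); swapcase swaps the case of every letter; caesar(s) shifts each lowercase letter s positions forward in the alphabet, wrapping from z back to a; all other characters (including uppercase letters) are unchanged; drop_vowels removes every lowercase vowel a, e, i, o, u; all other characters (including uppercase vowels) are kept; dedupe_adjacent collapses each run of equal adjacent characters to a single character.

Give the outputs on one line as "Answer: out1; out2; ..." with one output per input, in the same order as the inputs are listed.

"lyzyllmz"; "gvv"; "twdv"; "pp"

Execution, op by op:
  "vrefergrsf" -> "fsrgreferv" -> "zmlalyzylp" -> "plyzylalmz" -> "lyzylalmz" -> "lyzyllmz"
  "pkmbb" -> "bbmkp" -> "vvgej" -> "jegvv" -> "egvv" -> "gvv"
  "ozcjb" -> "bjczo" -> "vdwti" -> "itwdv" -> "twdv" -> "twdv"
  "dkvuov" -> "vouvkd" -> "piopex" -> "xepoip" -> "epoip" -> "pp"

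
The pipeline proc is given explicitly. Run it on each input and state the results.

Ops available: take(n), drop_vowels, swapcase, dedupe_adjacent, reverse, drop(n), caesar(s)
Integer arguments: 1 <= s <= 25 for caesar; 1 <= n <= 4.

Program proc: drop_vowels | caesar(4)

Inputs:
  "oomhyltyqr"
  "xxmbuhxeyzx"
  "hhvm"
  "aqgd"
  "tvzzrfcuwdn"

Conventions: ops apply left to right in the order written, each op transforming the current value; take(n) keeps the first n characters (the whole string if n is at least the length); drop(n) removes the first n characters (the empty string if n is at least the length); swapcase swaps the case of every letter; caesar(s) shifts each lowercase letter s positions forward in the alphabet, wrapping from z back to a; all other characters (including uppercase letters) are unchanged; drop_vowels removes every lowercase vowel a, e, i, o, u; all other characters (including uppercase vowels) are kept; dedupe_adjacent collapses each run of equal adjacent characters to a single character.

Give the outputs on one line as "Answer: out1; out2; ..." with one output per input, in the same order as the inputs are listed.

Execution, op by op:
  "oomhyltyqr" -> "mhyltyqr" -> "qlcpxcuv"
  "xxmbuhxeyzx" -> "xxmbhxyzx" -> "bbqflbcdb"
  "hhvm" -> "hhvm" -> "llzq"
  "aqgd" -> "qgd" -> "ukh"
  "tvzzrfcuwdn" -> "tvzzrfcwdn" -> "xzddvjgahr"

"qlcpxcuv"; "bbqflbcdb"; "llzq"; "ukh"; "xzddvjgahr"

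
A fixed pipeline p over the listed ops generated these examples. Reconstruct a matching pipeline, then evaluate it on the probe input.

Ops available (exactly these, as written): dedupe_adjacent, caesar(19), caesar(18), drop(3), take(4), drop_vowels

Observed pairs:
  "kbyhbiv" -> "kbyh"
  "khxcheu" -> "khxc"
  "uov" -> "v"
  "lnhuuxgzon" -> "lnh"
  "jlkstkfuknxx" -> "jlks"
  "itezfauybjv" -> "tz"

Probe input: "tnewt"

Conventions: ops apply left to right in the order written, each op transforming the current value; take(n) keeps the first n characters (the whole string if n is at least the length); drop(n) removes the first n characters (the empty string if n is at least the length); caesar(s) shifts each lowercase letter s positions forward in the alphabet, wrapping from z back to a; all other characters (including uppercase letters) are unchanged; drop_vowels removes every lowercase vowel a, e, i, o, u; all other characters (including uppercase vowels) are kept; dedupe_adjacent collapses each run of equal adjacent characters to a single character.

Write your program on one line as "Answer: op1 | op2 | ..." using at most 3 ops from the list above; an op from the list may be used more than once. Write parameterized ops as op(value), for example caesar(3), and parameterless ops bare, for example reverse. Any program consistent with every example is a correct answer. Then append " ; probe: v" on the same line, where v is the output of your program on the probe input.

take(4) | drop_vowels ; probe: "tnw"

Check, running the answer program on each example:
  "kbyhbiv" -> "kbyh" -> "kbyh"
  "khxcheu" -> "khxc" -> "khxc"
  "uov" -> "uov" -> "v"
  "lnhuuxgzon" -> "lnhu" -> "lnh"
  "jlkstkfuknxx" -> "jlks" -> "jlks"
  "itezfauybjv" -> "itez" -> "tz"
  probe: "tnewt" -> "tnew" -> "tnw"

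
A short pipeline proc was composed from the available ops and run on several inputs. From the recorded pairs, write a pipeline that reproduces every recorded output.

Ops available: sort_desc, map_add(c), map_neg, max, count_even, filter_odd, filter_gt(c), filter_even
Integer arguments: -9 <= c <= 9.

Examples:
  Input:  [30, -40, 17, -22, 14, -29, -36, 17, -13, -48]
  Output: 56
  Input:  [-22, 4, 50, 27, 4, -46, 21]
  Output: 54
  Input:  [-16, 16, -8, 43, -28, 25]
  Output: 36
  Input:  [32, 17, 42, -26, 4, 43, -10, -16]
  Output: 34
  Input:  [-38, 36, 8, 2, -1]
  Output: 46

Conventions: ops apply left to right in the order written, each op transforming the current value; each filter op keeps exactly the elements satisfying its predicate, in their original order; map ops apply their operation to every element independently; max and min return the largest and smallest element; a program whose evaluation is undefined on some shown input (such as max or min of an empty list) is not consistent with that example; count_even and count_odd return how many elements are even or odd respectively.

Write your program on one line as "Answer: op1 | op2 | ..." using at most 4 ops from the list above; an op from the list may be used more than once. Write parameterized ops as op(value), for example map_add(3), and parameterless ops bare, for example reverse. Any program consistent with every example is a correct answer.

map_neg | map_add(8) | filter_gt(9) | max

Check, running the answer program on each example:
  [30, -40, 17, -22, 14, -29, -36, 17, -13, -48] -> [-30, 40, -17, 22, -14, 29, 36, -17, 13, 48] -> [-22, 48, -9, 30, -6, 37, 44, -9, 21, 56] -> [48, 30, 37, 44, 21, 56] -> 56
  [-22, 4, 50, 27, 4, -46, 21] -> [22, -4, -50, -27, -4, 46, -21] -> [30, 4, -42, -19, 4, 54, -13] -> [30, 54] -> 54
  [-16, 16, -8, 43, -28, 25] -> [16, -16, 8, -43, 28, -25] -> [24, -8, 16, -35, 36, -17] -> [24, 16, 36] -> 36
  [32, 17, 42, -26, 4, 43, -10, -16] -> [-32, -17, -42, 26, -4, -43, 10, 16] -> [-24, -9, -34, 34, 4, -35, 18, 24] -> [34, 18, 24] -> 34
  [-38, 36, 8, 2, -1] -> [38, -36, -8, -2, 1] -> [46, -28, 0, 6, 9] -> [46] -> 46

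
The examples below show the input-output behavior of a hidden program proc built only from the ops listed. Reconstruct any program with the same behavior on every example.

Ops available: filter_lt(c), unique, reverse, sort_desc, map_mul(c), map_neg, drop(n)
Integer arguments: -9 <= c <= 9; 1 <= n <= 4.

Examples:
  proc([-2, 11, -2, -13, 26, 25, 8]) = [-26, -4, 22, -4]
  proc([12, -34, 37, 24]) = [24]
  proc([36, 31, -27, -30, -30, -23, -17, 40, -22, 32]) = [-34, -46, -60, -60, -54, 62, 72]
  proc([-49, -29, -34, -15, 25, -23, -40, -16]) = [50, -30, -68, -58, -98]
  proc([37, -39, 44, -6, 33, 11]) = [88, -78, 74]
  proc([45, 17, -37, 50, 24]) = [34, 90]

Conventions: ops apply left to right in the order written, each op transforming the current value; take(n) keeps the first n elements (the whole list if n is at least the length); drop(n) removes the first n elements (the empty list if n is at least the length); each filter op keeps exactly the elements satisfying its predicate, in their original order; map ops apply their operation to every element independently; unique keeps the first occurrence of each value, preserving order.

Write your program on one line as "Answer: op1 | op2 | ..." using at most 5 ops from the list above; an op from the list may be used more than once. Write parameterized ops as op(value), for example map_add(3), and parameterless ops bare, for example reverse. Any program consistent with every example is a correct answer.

map_mul(-2) | map_neg | reverse | drop(3)

Check, running the answer program on each example:
  [-2, 11, -2, -13, 26, 25, 8] -> [4, -22, 4, 26, -52, -50, -16] -> [-4, 22, -4, -26, 52, 50, 16] -> [16, 50, 52, -26, -4, 22, -4] -> [-26, -4, 22, -4]
  [12, -34, 37, 24] -> [-24, 68, -74, -48] -> [24, -68, 74, 48] -> [48, 74, -68, 24] -> [24]
  [36, 31, -27, -30, -30, -23, -17, 40, -22, 32] -> [-72, -62, 54, 60, 60, 46, 34, -80, 44, -64] -> [72, 62, -54, -60, -60, -46, -34, 80, -44, 64] -> [64, -44, 80, -34, -46, -60, -60, -54, 62, 72] -> [-34, -46, -60, -60, -54, 62, 72]
  [-49, -29, -34, -15, 25, -23, -40, -16] -> [98, 58, 68, 30, -50, 46, 80, 32] -> [-98, -58, -68, -30, 50, -46, -80, -32] -> [-32, -80, -46, 50, -30, -68, -58, -98] -> [50, -30, -68, -58, -98]
  [37, -39, 44, -6, 33, 11] -> [-74, 78, -88, 12, -66, -22] -> [74, -78, 88, -12, 66, 22] -> [22, 66, -12, 88, -78, 74] -> [88, -78, 74]
  [45, 17, -37, 50, 24] -> [-90, -34, 74, -100, -48] -> [90, 34, -74, 100, 48] -> [48, 100, -74, 34, 90] -> [34, 90]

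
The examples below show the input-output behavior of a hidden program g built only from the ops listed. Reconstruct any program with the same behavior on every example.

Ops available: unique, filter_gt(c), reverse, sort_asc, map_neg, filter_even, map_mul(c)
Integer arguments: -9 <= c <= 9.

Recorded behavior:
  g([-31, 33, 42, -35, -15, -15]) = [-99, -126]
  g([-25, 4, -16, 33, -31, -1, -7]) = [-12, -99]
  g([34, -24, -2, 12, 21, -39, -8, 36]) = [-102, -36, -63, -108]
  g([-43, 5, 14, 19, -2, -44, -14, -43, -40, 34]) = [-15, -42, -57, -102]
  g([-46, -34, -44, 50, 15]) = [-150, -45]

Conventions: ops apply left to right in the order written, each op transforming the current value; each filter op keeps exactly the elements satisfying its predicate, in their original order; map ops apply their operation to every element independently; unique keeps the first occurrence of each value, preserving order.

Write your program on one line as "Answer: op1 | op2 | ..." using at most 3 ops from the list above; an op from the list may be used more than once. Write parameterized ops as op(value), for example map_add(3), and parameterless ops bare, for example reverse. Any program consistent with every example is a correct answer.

filter_gt(0) | map_mul(3) | map_neg

Check, running the answer program on each example:
  [-31, 33, 42, -35, -15, -15] -> [33, 42] -> [99, 126] -> [-99, -126]
  [-25, 4, -16, 33, -31, -1, -7] -> [4, 33] -> [12, 99] -> [-12, -99]
  [34, -24, -2, 12, 21, -39, -8, 36] -> [34, 12, 21, 36] -> [102, 36, 63, 108] -> [-102, -36, -63, -108]
  [-43, 5, 14, 19, -2, -44, -14, -43, -40, 34] -> [5, 14, 19, 34] -> [15, 42, 57, 102] -> [-15, -42, -57, -102]
  [-46, -34, -44, 50, 15] -> [50, 15] -> [150, 45] -> [-150, -45]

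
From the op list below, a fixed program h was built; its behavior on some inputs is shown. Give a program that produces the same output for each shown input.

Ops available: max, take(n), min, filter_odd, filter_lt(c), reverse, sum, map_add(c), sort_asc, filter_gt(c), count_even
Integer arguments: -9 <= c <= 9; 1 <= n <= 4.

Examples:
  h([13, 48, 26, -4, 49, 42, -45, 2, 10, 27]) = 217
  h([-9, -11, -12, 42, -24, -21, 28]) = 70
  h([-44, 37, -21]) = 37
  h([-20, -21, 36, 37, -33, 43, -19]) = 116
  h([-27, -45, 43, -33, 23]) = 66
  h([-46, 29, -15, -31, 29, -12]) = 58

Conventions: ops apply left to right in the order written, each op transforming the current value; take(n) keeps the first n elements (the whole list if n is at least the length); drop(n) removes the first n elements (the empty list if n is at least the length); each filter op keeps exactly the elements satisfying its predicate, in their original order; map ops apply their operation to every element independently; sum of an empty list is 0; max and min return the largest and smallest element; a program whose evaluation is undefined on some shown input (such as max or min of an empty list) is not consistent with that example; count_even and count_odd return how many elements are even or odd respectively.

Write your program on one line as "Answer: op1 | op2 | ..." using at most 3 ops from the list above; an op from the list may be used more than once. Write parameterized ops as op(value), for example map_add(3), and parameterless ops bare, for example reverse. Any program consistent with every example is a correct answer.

filter_gt(-1) | sort_asc | sum

Check, running the answer program on each example:
  [13, 48, 26, -4, 49, 42, -45, 2, 10, 27] -> [13, 48, 26, 49, 42, 2, 10, 27] -> [2, 10, 13, 26, 27, 42, 48, 49] -> 217
  [-9, -11, -12, 42, -24, -21, 28] -> [42, 28] -> [28, 42] -> 70
  [-44, 37, -21] -> [37] -> [37] -> 37
  [-20, -21, 36, 37, -33, 43, -19] -> [36, 37, 43] -> [36, 37, 43] -> 116
  [-27, -45, 43, -33, 23] -> [43, 23] -> [23, 43] -> 66
  [-46, 29, -15, -31, 29, -12] -> [29, 29] -> [29, 29] -> 58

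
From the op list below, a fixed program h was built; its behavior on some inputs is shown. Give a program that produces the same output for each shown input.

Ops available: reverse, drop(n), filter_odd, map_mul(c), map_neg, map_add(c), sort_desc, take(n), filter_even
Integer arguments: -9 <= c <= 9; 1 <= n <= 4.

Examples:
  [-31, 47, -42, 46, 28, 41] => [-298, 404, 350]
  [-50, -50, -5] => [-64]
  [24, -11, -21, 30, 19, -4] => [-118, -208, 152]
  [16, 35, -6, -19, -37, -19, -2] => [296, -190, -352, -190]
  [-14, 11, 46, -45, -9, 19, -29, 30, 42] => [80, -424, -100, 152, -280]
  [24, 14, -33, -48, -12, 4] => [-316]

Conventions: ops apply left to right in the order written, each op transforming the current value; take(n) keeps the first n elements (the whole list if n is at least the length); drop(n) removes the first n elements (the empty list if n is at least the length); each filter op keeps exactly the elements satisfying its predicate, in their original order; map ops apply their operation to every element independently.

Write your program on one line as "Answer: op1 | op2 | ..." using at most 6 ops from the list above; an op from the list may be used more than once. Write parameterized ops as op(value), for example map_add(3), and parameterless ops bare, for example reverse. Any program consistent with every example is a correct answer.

map_mul(-3) | map_add(8) | map_mul(-3) | map_add(5) | filter_even

Check, running the answer program on each example:
  [-31, 47, -42, 46, 28, 41] -> [93, -141, 126, -138, -84, -123] -> [101, -133, 134, -130, -76, -115] -> [-303, 399, -402, 390, 228, 345] -> [-298, 404, -397, 395, 233, 350] -> [-298, 404, 350]
  [-50, -50, -5] -> [150, 150, 15] -> [158, 158, 23] -> [-474, -474, -69] -> [-469, -469, -64] -> [-64]
  [24, -11, -21, 30, 19, -4] -> [-72, 33, 63, -90, -57, 12] -> [-64, 41, 71, -82, -49, 20] -> [192, -123, -213, 246, 147, -60] -> [197, -118, -208, 251, 152, -55] -> [-118, -208, 152]
  [16, 35, -6, -19, -37, -19, -2] -> [-48, -105, 18, 57, 111, 57, 6] -> [-40, -97, 26, 65, 119, 65, 14] -> [120, 291, -78, -195, -357, -195, -42] -> [125, 296, -73, -190, -352, -190, -37] -> [296, -190, -352, -190]
  [-14, 11, 46, -45, -9, 19, -29, 30, 42] -> [42, -33, -138, 135, 27, -57, 87, -90, -126] -> [50, -25, -130, 143, 35, -49, 95, -82, -118] -> [-150, 75, 390, -429, -105, 147, -285, 246, 354] -> [-145, 80, 395, -424, -100, 152, -280, 251, 359] -> [80, -424, -100, 152, -280]
  [24, 14, -33, -48, -12, 4] -> [-72, -42, 99, 144, 36, -12] -> [-64, -34, 107, 152, 44, -4] -> [192, 102, -321, -456, -132, 12] -> [197, 107, -316, -451, -127, 17] -> [-316]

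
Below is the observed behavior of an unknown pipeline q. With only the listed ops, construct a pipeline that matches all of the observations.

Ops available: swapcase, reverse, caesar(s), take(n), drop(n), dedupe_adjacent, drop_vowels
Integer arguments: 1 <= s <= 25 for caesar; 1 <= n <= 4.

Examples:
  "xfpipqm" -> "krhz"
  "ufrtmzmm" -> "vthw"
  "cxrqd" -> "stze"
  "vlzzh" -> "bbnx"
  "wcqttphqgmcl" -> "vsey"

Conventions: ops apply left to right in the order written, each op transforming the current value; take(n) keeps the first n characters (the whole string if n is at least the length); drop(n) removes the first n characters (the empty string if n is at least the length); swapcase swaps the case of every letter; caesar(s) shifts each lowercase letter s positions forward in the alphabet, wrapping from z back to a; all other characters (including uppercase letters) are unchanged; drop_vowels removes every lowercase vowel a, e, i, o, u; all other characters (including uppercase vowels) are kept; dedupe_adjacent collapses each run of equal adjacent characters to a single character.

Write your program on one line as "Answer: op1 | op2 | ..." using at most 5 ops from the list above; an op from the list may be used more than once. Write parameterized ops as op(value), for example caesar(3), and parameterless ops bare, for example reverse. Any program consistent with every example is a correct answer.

take(4) | caesar(25) | caesar(3) | reverse

Check, running the answer program on each example:
  "xfpipqm" -> "xfpi" -> "weoh" -> "zhrk" -> "krhz"
  "ufrtmzmm" -> "ufrt" -> "teqs" -> "whtv" -> "vthw"
  "cxrqd" -> "cxrq" -> "bwqp" -> "ezts" -> "stze"
  "vlzzh" -> "vlzz" -> "ukyy" -> "xnbb" -> "bbnx"
  "wcqttphqgmcl" -> "wcqt" -> "vbps" -> "yesv" -> "vsey"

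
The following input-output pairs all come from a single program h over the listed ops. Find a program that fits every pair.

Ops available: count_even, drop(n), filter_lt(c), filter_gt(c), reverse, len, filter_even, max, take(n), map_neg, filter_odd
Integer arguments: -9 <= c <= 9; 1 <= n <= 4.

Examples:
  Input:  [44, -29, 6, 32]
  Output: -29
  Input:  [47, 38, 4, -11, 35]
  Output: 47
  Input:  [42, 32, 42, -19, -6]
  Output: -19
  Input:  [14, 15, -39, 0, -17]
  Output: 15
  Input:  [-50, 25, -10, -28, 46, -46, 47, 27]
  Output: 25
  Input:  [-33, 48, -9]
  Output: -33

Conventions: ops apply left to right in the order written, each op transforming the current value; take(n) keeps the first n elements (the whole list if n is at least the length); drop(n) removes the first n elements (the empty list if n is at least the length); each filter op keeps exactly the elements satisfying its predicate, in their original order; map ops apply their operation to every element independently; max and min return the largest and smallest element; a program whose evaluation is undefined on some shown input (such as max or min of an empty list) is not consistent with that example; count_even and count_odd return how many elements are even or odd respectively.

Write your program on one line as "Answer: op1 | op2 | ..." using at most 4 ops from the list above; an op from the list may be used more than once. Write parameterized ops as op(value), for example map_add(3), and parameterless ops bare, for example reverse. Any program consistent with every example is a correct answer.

filter_odd | take(1) | max

Check, running the answer program on each example:
  [44, -29, 6, 32] -> [-29] -> [-29] -> -29
  [47, 38, 4, -11, 35] -> [47, -11, 35] -> [47] -> 47
  [42, 32, 42, -19, -6] -> [-19] -> [-19] -> -19
  [14, 15, -39, 0, -17] -> [15, -39, -17] -> [15] -> 15
  [-50, 25, -10, -28, 46, -46, 47, 27] -> [25, 47, 27] -> [25] -> 25
  [-33, 48, -9] -> [-33, -9] -> [-33] -> -33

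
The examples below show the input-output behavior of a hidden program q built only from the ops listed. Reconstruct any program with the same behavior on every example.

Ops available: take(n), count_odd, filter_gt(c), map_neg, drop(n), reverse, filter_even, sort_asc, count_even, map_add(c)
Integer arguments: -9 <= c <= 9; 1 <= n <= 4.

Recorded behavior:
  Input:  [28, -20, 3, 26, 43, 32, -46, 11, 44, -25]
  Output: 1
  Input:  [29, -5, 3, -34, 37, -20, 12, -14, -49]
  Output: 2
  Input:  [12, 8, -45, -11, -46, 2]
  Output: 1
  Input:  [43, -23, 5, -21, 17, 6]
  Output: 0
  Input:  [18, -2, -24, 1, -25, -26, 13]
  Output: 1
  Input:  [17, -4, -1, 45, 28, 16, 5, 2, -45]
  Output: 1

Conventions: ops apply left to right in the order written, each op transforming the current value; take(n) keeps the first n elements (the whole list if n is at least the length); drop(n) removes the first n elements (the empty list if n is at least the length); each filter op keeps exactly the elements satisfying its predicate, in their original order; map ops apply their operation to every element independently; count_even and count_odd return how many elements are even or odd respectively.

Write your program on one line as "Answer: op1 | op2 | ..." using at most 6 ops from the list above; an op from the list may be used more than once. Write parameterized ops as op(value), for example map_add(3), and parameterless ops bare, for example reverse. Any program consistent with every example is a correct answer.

filter_even | take(3) | map_neg | map_add(1) | filter_gt(3) | count_odd

Check, running the answer program on each example:
  [28, -20, 3, 26, 43, 32, -46, 11, 44, -25] -> [28, -20, 26, 32, -46, 44] -> [28, -20, 26] -> [-28, 20, -26] -> [-27, 21, -25] -> [21] -> 1
  [29, -5, 3, -34, 37, -20, 12, -14, -49] -> [-34, -20, 12, -14] -> [-34, -20, 12] -> [34, 20, -12] -> [35, 21, -11] -> [35, 21] -> 2
  [12, 8, -45, -11, -46, 2] -> [12, 8, -46, 2] -> [12, 8, -46] -> [-12, -8, 46] -> [-11, -7, 47] -> [47] -> 1
  [43, -23, 5, -21, 17, 6] -> [6] -> [6] -> [-6] -> [-5] -> [] -> 0
  [18, -2, -24, 1, -25, -26, 13] -> [18, -2, -24, -26] -> [18, -2, -24] -> [-18, 2, 24] -> [-17, 3, 25] -> [25] -> 1
  [17, -4, -1, 45, 28, 16, 5, 2, -45] -> [-4, 28, 16, 2] -> [-4, 28, 16] -> [4, -28, -16] -> [5, -27, -15] -> [5] -> 1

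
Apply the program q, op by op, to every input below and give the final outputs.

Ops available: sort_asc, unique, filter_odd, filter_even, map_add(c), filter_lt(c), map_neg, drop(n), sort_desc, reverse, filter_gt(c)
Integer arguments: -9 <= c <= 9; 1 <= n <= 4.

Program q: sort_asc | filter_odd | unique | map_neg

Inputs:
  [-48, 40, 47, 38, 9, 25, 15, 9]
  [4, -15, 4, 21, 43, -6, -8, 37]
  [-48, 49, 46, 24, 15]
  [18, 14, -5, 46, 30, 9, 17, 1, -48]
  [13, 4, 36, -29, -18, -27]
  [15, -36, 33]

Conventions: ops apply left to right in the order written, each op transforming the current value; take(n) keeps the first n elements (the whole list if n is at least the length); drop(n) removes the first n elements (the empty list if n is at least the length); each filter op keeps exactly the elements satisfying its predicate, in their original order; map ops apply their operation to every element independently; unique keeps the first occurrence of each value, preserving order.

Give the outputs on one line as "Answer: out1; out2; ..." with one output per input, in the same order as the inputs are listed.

[-9, -15, -25, -47]; [15, -21, -37, -43]; [-15, -49]; [5, -1, -9, -17]; [29, 27, -13]; [-15, -33]

Execution, op by op:
  [-48, 40, 47, 38, 9, 25, 15, 9] -> [-48, 9, 9, 15, 25, 38, 40, 47] -> [9, 9, 15, 25, 47] -> [9, 15, 25, 47] -> [-9, -15, -25, -47]
  [4, -15, 4, 21, 43, -6, -8, 37] -> [-15, -8, -6, 4, 4, 21, 37, 43] -> [-15, 21, 37, 43] -> [-15, 21, 37, 43] -> [15, -21, -37, -43]
  [-48, 49, 46, 24, 15] -> [-48, 15, 24, 46, 49] -> [15, 49] -> [15, 49] -> [-15, -49]
  [18, 14, -5, 46, 30, 9, 17, 1, -48] -> [-48, -5, 1, 9, 14, 17, 18, 30, 46] -> [-5, 1, 9, 17] -> [-5, 1, 9, 17] -> [5, -1, -9, -17]
  [13, 4, 36, -29, -18, -27] -> [-29, -27, -18, 4, 13, 36] -> [-29, -27, 13] -> [-29, -27, 13] -> [29, 27, -13]
  [15, -36, 33] -> [-36, 15, 33] -> [15, 33] -> [15, 33] -> [-15, -33]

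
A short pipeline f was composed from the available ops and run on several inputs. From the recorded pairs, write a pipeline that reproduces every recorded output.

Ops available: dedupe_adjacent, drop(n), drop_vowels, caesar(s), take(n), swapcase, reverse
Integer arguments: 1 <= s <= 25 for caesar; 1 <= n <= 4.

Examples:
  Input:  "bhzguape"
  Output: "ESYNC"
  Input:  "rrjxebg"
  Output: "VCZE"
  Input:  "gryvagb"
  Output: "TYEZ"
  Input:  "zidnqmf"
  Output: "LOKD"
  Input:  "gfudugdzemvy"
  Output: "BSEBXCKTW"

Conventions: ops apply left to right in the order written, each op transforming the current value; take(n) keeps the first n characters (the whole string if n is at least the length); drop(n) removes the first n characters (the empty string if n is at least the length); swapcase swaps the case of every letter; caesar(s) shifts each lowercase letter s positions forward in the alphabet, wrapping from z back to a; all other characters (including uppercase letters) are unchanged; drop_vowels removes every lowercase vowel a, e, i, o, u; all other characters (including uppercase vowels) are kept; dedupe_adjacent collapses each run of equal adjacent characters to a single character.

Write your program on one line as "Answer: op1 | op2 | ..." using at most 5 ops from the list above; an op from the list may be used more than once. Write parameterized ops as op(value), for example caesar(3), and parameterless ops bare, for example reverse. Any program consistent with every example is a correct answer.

drop(3) | caesar(24) | reverse | swapcase | reverse

Check, running the answer program on each example:
  "bhzguape" -> "guape" -> "esync" -> "cnyse" -> "CNYSE" -> "ESYNC"
  "rrjxebg" -> "xebg" -> "vcze" -> "ezcv" -> "EZCV" -> "VCZE"
  "gryvagb" -> "vagb" -> "tyez" -> "zeyt" -> "ZEYT" -> "TYEZ"
  "zidnqmf" -> "nqmf" -> "lokd" -> "dkol" -> "DKOL" -> "LOKD"
  "gfudugdzemvy" -> "dugdzemvy" -> "bsebxcktw" -> "wtkcxbesb" -> "WTKCXBESB" -> "BSEBXCKTW"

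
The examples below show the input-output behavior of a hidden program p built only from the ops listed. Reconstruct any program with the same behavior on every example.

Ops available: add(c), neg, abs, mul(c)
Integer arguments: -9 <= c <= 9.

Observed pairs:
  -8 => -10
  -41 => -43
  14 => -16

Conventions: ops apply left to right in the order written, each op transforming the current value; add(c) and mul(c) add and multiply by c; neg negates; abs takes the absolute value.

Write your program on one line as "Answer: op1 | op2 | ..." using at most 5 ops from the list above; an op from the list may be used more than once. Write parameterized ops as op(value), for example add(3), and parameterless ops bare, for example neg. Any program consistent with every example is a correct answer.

neg | abs | add(-1) | add(3) | neg

Check, running the answer program on each example:
  -8 -> 8 -> 8 -> 7 -> 10 -> -10
  -41 -> 41 -> 41 -> 40 -> 43 -> -43
  14 -> -14 -> 14 -> 13 -> 16 -> -16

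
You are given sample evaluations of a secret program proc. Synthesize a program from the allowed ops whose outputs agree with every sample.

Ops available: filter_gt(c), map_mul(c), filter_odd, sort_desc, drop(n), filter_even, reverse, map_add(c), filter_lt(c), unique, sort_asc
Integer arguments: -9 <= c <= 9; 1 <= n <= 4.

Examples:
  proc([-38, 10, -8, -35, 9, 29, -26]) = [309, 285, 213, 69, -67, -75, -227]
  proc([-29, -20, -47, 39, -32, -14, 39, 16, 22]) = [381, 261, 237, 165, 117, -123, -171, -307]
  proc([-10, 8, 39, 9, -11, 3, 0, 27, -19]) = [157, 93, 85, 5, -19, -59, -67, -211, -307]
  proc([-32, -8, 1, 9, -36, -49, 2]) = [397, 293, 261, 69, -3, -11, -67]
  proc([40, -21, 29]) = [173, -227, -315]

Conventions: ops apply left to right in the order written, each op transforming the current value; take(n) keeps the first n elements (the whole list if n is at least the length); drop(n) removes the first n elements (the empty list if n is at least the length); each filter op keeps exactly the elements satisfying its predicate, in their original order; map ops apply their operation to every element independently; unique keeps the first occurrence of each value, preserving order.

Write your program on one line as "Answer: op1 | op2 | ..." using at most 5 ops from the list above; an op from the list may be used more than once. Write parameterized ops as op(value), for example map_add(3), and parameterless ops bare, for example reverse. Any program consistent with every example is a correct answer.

sort_asc | map_mul(-8) | unique | map_add(5)

Check, running the answer program on each example:
  [-38, 10, -8, -35, 9, 29, -26] -> [-38, -35, -26, -8, 9, 10, 29] -> [304, 280, 208, 64, -72, -80, -232] -> [304, 280, 208, 64, -72, -80, -232] -> [309, 285, 213, 69, -67, -75, -227]
  [-29, -20, -47, 39, -32, -14, 39, 16, 22] -> [-47, -32, -29, -20, -14, 16, 22, 39, 39] -> [376, 256, 232, 160, 112, -128, -176, -312, -312] -> [376, 256, 232, 160, 112, -128, -176, -312] -> [381, 261, 237, 165, 117, -123, -171, -307]
  [-10, 8, 39, 9, -11, 3, 0, 27, -19] -> [-19, -11, -10, 0, 3, 8, 9, 27, 39] -> [152, 88, 80, 0, -24, -64, -72, -216, -312] -> [152, 88, 80, 0, -24, -64, -72, -216, -312] -> [157, 93, 85, 5, -19, -59, -67, -211, -307]
  [-32, -8, 1, 9, -36, -49, 2] -> [-49, -36, -32, -8, 1, 2, 9] -> [392, 288, 256, 64, -8, -16, -72] -> [392, 288, 256, 64, -8, -16, -72] -> [397, 293, 261, 69, -3, -11, -67]
  [40, -21, 29] -> [-21, 29, 40] -> [168, -232, -320] -> [168, -232, -320] -> [173, -227, -315]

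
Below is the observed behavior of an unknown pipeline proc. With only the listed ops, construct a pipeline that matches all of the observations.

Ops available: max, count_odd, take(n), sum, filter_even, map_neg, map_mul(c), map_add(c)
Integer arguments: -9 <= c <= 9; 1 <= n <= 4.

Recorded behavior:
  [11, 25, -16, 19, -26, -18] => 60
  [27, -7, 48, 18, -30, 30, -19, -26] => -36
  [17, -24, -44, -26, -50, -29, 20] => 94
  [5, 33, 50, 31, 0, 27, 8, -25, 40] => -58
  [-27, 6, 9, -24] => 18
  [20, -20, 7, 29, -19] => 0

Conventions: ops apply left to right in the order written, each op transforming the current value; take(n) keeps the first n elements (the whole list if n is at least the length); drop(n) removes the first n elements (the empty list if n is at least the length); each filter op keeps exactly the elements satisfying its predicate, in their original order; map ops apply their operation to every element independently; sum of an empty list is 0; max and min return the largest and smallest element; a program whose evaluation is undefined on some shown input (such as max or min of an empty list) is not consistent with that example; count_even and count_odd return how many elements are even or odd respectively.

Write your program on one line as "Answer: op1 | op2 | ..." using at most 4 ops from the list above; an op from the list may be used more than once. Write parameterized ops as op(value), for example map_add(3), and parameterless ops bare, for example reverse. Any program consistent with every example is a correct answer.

filter_even | map_neg | take(3) | sum

Check, running the answer program on each example:
  [11, 25, -16, 19, -26, -18] -> [-16, -26, -18] -> [16, 26, 18] -> [16, 26, 18] -> 60
  [27, -7, 48, 18, -30, 30, -19, -26] -> [48, 18, -30, 30, -26] -> [-48, -18, 30, -30, 26] -> [-48, -18, 30] -> -36
  [17, -24, -44, -26, -50, -29, 20] -> [-24, -44, -26, -50, 20] -> [24, 44, 26, 50, -20] -> [24, 44, 26] -> 94
  [5, 33, 50, 31, 0, 27, 8, -25, 40] -> [50, 0, 8, 40] -> [-50, 0, -8, -40] -> [-50, 0, -8] -> -58
  [-27, 6, 9, -24] -> [6, -24] -> [-6, 24] -> [-6, 24] -> 18
  [20, -20, 7, 29, -19] -> [20, -20] -> [-20, 20] -> [-20, 20] -> 0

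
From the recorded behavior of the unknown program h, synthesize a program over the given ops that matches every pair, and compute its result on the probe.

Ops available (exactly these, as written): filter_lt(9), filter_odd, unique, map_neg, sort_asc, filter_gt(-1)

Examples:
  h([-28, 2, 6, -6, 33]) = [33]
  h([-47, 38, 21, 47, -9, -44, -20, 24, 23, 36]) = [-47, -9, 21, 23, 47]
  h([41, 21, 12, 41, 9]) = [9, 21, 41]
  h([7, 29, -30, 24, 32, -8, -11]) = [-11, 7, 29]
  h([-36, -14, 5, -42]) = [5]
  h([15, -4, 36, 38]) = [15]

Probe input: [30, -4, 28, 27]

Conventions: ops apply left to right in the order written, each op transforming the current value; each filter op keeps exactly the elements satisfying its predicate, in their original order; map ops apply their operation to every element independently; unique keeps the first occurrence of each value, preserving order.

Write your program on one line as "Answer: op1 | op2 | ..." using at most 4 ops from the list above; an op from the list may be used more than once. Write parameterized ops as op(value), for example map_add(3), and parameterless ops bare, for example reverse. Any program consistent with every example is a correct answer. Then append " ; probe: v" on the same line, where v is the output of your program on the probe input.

filter_odd | unique | sort_asc ; probe: [27]

Check, running the answer program on each example:
  [-28, 2, 6, -6, 33] -> [33] -> [33] -> [33]
  [-47, 38, 21, 47, -9, -44, -20, 24, 23, 36] -> [-47, 21, 47, -9, 23] -> [-47, 21, 47, -9, 23] -> [-47, -9, 21, 23, 47]
  [41, 21, 12, 41, 9] -> [41, 21, 41, 9] -> [41, 21, 9] -> [9, 21, 41]
  [7, 29, -30, 24, 32, -8, -11] -> [7, 29, -11] -> [7, 29, -11] -> [-11, 7, 29]
  [-36, -14, 5, -42] -> [5] -> [5] -> [5]
  [15, -4, 36, 38] -> [15] -> [15] -> [15]
  probe: [30, -4, 28, 27] -> [27] -> [27] -> [27]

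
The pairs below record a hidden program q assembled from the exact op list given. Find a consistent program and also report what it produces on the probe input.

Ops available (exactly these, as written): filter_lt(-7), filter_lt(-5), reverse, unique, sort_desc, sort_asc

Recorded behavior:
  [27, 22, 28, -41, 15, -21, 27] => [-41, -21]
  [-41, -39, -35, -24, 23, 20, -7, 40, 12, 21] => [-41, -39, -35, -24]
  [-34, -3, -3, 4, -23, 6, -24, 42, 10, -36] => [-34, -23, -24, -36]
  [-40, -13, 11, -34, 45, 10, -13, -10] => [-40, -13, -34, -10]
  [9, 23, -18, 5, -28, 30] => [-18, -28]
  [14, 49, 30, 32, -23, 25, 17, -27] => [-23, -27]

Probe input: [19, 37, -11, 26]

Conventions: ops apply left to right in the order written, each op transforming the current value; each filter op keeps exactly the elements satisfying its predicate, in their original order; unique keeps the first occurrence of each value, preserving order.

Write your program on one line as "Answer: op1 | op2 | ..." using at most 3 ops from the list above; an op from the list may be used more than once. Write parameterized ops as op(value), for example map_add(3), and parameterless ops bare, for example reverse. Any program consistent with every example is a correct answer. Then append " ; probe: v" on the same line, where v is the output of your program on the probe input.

unique | filter_lt(-5) | filter_lt(-7) ; probe: [-11]

Check, running the answer program on each example:
  [27, 22, 28, -41, 15, -21, 27] -> [27, 22, 28, -41, 15, -21] -> [-41, -21] -> [-41, -21]
  [-41, -39, -35, -24, 23, 20, -7, 40, 12, 21] -> [-41, -39, -35, -24, 23, 20, -7, 40, 12, 21] -> [-41, -39, -35, -24, -7] -> [-41, -39, -35, -24]
  [-34, -3, -3, 4, -23, 6, -24, 42, 10, -36] -> [-34, -3, 4, -23, 6, -24, 42, 10, -36] -> [-34, -23, -24, -36] -> [-34, -23, -24, -36]
  [-40, -13, 11, -34, 45, 10, -13, -10] -> [-40, -13, 11, -34, 45, 10, -10] -> [-40, -13, -34, -10] -> [-40, -13, -34, -10]
  [9, 23, -18, 5, -28, 30] -> [9, 23, -18, 5, -28, 30] -> [-18, -28] -> [-18, -28]
  [14, 49, 30, 32, -23, 25, 17, -27] -> [14, 49, 30, 32, -23, 25, 17, -27] -> [-23, -27] -> [-23, -27]
  probe: [19, 37, -11, 26] -> [19, 37, -11, 26] -> [-11] -> [-11]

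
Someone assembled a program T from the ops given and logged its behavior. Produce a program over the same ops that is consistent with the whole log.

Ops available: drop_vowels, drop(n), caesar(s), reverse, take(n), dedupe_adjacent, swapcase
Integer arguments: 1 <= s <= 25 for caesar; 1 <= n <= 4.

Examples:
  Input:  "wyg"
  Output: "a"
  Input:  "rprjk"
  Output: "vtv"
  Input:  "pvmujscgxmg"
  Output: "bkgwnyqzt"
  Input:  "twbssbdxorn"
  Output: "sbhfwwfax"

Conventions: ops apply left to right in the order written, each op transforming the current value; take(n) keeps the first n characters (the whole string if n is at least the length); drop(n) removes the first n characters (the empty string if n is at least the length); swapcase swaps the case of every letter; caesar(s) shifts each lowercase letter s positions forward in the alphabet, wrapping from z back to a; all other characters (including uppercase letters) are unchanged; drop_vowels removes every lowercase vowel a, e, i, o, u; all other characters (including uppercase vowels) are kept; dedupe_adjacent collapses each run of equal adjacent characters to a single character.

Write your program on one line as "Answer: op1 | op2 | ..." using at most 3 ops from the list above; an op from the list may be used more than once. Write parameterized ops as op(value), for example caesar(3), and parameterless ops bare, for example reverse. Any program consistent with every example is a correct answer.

reverse | caesar(4) | drop(2)

Check, running the answer program on each example:
  "wyg" -> "gyw" -> "kca" -> "a"
  "rprjk" -> "kjrpr" -> "onvtv" -> "vtv"
  "pvmujscgxmg" -> "gmxgcsjumvp" -> "kqbkgwnyqzt" -> "bkgwnyqzt"
  "twbssbdxorn" -> "nroxdbssbwt" -> "rvsbhfwwfax" -> "sbhfwwfax"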